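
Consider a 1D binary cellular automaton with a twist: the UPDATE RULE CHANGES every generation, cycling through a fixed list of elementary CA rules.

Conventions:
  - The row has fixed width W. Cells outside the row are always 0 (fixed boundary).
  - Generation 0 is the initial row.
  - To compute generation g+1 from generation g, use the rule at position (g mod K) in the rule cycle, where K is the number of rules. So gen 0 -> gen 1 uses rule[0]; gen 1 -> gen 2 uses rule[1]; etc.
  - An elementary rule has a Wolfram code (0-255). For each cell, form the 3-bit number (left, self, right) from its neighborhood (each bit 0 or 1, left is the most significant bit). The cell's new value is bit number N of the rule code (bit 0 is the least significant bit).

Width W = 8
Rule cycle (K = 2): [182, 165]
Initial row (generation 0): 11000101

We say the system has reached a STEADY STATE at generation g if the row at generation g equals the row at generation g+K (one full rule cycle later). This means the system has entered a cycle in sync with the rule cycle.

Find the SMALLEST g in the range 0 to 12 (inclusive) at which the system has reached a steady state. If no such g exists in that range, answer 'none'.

Answer: none

Derivation:
Gen 0: 11000101
Gen 1 (rule 182): 00101111
Gen 2 (rule 165): 10110110
Gen 3 (rule 182): 11001001
Gen 4 (rule 165): 00001001
Gen 5 (rule 182): 00011111
Gen 6 (rule 165): 11001110
Gen 7 (rule 182): 00110101
Gen 8 (rule 165): 10001111
Gen 9 (rule 182): 11010110
Gen 10 (rule 165): 00111000
Gen 11 (rule 182): 01010100
Gen 12 (rule 165): 01111101
Gen 13 (rule 182): 10111011
Gen 14 (rule 165): 11010100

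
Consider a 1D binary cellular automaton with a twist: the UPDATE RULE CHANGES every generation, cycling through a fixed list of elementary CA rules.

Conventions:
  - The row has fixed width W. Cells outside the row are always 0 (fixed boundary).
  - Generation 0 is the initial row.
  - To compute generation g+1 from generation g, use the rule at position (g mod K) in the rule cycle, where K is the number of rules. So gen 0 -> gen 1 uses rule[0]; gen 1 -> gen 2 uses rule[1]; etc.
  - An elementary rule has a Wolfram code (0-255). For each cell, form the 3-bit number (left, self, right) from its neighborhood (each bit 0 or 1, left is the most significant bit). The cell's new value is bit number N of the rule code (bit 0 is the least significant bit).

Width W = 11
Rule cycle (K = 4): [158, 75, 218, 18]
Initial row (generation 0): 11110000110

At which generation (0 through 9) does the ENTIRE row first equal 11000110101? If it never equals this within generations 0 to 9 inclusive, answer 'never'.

Gen 0: 11110000110
Gen 1 (rule 158): 11101001101
Gen 2 (rule 75): 10100011100
Gen 3 (rule 218): 00010111110
Gen 4 (rule 18): 00100000001
Gen 5 (rule 158): 01110000011
Gen 6 (rule 75): 11010111111
Gen 7 (rule 218): 11000111111
Gen 8 (rule 18): 00101000000
Gen 9 (rule 158): 01101100000

Answer: never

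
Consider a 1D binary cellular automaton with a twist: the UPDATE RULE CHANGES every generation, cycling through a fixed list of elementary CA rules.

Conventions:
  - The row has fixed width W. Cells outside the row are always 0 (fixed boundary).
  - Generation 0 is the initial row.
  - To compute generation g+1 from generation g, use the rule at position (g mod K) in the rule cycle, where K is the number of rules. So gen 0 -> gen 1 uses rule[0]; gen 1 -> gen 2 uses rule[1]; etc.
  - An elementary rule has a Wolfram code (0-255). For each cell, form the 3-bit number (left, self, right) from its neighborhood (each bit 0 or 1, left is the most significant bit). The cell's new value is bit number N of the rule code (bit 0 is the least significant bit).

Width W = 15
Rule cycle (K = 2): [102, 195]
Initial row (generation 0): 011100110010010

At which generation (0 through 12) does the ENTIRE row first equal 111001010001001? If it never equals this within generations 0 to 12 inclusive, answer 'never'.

Answer: never

Derivation:
Gen 0: 011100110010010
Gen 1 (rule 102): 100101010110110
Gen 2 (rule 195): 001000000010010
Gen 3 (rule 102): 011000000110110
Gen 4 (rule 195): 101011111010010
Gen 5 (rule 102): 111100001110110
Gen 6 (rule 195): 011101110110010
Gen 7 (rule 102): 100110011010110
Gen 8 (rule 195): 001010101000010
Gen 9 (rule 102): 011111111000110
Gen 10 (rule 195): 101111111011010
Gen 11 (rule 102): 110000001101110
Gen 12 (rule 195): 010111110100110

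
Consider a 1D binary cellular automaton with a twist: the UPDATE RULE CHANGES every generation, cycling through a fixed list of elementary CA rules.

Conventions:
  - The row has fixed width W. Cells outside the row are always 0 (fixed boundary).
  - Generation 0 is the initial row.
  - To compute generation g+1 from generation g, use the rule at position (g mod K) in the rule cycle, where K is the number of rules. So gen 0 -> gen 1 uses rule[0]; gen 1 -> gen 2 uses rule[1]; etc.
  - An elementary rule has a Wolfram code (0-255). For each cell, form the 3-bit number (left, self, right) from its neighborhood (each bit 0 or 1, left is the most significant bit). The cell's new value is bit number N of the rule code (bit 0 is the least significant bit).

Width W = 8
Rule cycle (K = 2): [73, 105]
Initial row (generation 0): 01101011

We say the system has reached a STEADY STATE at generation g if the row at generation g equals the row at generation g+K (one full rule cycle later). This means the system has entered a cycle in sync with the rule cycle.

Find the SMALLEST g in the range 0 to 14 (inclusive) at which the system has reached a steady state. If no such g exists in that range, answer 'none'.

Answer: 0

Derivation:
Gen 0: 01101011
Gen 1 (rule 73): 01100011
Gen 2 (rule 105): 01101011
Gen 3 (rule 73): 01100011
Gen 4 (rule 105): 01101011
Gen 5 (rule 73): 01100011
Gen 6 (rule 105): 01101011
Gen 7 (rule 73): 01100011
Gen 8 (rule 105): 01101011
Gen 9 (rule 73): 01100011
Gen 10 (rule 105): 01101011
Gen 11 (rule 73): 01100011
Gen 12 (rule 105): 01101011
Gen 13 (rule 73): 01100011
Gen 14 (rule 105): 01101011
Gen 15 (rule 73): 01100011
Gen 16 (rule 105): 01101011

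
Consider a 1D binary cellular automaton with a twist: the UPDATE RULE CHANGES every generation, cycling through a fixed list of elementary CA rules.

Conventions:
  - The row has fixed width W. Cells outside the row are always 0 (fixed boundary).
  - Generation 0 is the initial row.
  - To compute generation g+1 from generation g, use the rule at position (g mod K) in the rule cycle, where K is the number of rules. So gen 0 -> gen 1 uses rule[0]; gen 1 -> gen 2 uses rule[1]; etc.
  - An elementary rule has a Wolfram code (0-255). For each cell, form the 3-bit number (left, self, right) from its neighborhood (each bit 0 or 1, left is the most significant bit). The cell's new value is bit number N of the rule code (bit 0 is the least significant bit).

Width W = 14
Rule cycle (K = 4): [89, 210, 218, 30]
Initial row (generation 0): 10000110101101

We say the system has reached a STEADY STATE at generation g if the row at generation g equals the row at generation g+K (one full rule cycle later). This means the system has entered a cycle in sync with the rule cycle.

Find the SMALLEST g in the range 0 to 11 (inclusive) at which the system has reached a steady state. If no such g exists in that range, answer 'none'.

Gen 0: 10000110101101
Gen 1 (rule 89): 01110110001100
Gen 2 (rule 210): 10110011010110
Gen 3 (rule 218): 00111111000111
Gen 4 (rule 30): 01100000101100
Gen 5 (rule 89): 01111110001111
Gen 6 (rule 210): 10111111010111
Gen 7 (rule 218): 00111111000111
Gen 8 (rule 30): 01100000101100
Gen 9 (rule 89): 01111110001111
Gen 10 (rule 210): 10111111010111
Gen 11 (rule 218): 00111111000111
Gen 12 (rule 30): 01100000101100
Gen 13 (rule 89): 01111110001111
Gen 14 (rule 210): 10111111010111
Gen 15 (rule 218): 00111111000111

Answer: 3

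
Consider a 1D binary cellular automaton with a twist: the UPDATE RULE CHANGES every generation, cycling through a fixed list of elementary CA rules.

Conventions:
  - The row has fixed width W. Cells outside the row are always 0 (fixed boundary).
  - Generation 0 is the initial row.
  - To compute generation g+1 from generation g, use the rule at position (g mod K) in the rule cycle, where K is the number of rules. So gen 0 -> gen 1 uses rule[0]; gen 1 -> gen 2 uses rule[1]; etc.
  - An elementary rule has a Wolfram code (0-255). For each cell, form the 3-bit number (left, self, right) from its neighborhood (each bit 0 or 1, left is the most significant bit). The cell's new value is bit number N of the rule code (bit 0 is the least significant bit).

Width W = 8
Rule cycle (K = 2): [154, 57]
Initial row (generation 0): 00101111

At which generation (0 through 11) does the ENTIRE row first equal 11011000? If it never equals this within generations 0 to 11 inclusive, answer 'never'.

Answer: 11

Derivation:
Gen 0: 00101111
Gen 1 (rule 154): 01001110
Gen 2 (rule 57): 00101001
Gen 3 (rule 154): 01000110
Gen 4 (rule 57): 00110101
Gen 5 (rule 154): 01100000
Gen 6 (rule 57): 01011111
Gen 7 (rule 154): 10011110
Gen 8 (rule 57): 01010001
Gen 9 (rule 154): 10001010
Gen 10 (rule 57): 01100101
Gen 11 (rule 154): 11011000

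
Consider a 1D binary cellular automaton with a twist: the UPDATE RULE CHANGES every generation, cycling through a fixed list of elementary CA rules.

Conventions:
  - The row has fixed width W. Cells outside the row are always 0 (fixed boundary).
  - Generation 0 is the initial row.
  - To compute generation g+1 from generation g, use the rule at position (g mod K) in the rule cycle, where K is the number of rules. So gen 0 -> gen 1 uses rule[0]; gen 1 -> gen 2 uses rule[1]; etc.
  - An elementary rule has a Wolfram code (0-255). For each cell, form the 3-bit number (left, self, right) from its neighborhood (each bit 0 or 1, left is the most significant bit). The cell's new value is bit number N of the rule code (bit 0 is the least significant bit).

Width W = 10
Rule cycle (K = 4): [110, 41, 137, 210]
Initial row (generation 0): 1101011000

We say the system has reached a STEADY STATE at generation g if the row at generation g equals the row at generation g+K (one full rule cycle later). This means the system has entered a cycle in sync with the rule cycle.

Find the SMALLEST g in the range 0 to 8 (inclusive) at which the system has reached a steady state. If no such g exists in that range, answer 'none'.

Gen 0: 1101011000
Gen 1 (rule 110): 1111111000
Gen 2 (rule 41): 1000000011
Gen 3 (rule 137): 0011111010
Gen 4 (rule 210): 0101111001
Gen 5 (rule 110): 1111001011
Gen 6 (rule 41): 1000000110
Gen 7 (rule 137): 0011110100
Gen 8 (rule 210): 0101110010
Gen 9 (rule 110): 1111010110
Gen 10 (rule 41): 1000101100
Gen 11 (rule 137): 0010001001
Gen 12 (rule 210): 0101010110

Answer: none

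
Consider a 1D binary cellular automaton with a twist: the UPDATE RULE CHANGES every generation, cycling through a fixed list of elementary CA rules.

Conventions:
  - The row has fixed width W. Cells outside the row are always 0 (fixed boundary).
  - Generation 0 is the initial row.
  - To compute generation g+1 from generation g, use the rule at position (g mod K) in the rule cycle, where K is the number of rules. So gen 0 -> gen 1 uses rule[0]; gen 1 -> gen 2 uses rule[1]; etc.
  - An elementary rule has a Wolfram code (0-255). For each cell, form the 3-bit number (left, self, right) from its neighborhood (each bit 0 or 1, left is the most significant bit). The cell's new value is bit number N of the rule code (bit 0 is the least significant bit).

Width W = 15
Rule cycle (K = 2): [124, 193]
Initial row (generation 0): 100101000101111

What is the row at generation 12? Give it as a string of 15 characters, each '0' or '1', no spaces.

Gen 0: 100101000101111
Gen 1 (rule 124): 110111100111001
Gen 2 (rule 193): 010011100011000
Gen 3 (rule 124): 011010110011100
Gen 4 (rule 193): 001000010001101
Gen 5 (rule 124): 001100011001111
Gen 6 (rule 193): 100101001000111
Gen 7 (rule 124): 110111101100101
Gen 8 (rule 193): 010011100100000
Gen 9 (rule 124): 011010110110000
Gen 10 (rule 193): 001000010010111
Gen 11 (rule 124): 001100011011101
Gen 12 (rule 193): 100101001001100

Answer: 100101001001100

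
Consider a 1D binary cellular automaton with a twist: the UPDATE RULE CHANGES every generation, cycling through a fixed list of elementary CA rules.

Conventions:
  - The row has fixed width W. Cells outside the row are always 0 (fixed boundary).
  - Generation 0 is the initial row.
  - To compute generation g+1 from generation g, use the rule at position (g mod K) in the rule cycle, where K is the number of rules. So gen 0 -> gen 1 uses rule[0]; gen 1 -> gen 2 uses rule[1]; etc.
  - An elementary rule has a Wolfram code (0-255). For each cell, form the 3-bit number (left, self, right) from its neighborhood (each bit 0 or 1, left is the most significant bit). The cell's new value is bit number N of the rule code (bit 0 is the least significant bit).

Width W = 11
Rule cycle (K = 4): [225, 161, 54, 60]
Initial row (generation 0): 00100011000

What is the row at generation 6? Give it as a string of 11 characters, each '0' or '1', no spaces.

Answer: 11111111111

Derivation:
Gen 0: 00100011000
Gen 1 (rule 225): 10001001011
Gen 2 (rule 161): 00100000100
Gen 3 (rule 54): 01110001110
Gen 4 (rule 60): 01001001001
Gen 5 (rule 225): 00000000000
Gen 6 (rule 161): 11111111111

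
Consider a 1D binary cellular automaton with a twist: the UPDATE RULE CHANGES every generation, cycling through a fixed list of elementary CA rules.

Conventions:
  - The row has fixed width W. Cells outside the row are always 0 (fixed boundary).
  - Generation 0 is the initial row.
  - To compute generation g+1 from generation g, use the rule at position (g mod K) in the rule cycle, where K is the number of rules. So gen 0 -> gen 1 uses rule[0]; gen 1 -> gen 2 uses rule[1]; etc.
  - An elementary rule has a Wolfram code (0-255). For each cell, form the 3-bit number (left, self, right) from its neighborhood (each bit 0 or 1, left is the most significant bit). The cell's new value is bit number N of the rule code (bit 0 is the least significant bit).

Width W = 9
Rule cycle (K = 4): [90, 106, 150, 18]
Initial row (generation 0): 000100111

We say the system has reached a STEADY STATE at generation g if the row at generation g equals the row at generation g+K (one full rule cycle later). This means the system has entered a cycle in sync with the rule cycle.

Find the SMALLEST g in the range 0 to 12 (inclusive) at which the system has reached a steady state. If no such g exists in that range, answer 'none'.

Answer: 8

Derivation:
Gen 0: 000100111
Gen 1 (rule 90): 001011101
Gen 2 (rule 106): 010110110
Gen 3 (rule 150): 110000001
Gen 4 (rule 18): 001000010
Gen 5 (rule 90): 010100101
Gen 6 (rule 106): 101001010
Gen 7 (rule 150): 101111011
Gen 8 (rule 18): 000000000
Gen 9 (rule 90): 000000000
Gen 10 (rule 106): 000000000
Gen 11 (rule 150): 000000000
Gen 12 (rule 18): 000000000
Gen 13 (rule 90): 000000000
Gen 14 (rule 106): 000000000
Gen 15 (rule 150): 000000000
Gen 16 (rule 18): 000000000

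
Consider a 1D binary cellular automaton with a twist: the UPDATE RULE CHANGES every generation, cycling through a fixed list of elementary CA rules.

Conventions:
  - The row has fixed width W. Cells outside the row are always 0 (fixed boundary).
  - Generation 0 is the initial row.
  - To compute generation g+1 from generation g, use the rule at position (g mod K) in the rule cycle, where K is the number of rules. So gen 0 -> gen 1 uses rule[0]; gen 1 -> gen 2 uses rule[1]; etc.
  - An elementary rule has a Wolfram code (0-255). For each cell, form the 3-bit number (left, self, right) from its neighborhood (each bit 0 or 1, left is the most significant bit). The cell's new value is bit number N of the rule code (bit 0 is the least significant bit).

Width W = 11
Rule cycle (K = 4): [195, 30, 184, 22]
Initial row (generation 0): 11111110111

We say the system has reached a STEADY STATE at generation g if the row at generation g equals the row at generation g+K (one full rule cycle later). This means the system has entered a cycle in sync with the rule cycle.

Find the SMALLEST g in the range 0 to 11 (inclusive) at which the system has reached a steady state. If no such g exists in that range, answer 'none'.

Answer: none

Derivation:
Gen 0: 11111110111
Gen 1 (rule 195): 01111110011
Gen 2 (rule 30): 11000001110
Gen 3 (rule 184): 10100001101
Gen 4 (rule 22): 10110010001
Gen 5 (rule 195): 00010100110
Gen 6 (rule 30): 00110111101
Gen 7 (rule 184): 00101111010
Gen 8 (rule 22): 01100000011
Gen 9 (rule 195): 10101111101
Gen 10 (rule 30): 10101000001
Gen 11 (rule 184): 01010100000
Gen 12 (rule 22): 11010110000
Gen 13 (rule 195): 01000010111
Gen 14 (rule 30): 11100110100
Gen 15 (rule 184): 11010101010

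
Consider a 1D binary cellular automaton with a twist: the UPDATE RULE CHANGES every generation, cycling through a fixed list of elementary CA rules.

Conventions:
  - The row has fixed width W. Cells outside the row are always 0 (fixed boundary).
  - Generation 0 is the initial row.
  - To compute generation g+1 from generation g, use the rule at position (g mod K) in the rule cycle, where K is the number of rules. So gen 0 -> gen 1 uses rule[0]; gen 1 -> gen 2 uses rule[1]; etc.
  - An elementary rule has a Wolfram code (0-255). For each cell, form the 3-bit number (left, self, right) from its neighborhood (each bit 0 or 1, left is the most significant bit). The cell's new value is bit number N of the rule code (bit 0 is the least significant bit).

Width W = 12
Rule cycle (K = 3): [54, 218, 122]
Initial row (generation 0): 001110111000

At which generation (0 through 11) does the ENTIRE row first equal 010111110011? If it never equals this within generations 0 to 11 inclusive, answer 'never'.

Answer: never

Derivation:
Gen 0: 001110111000
Gen 1 (rule 54): 010001000100
Gen 2 (rule 218): 101010101010
Gen 3 (rule 122): 010101010101
Gen 4 (rule 54): 111111111111
Gen 5 (rule 218): 111111111111
Gen 6 (rule 122): 100000000001
Gen 7 (rule 54): 110000000011
Gen 8 (rule 218): 111000000111
Gen 9 (rule 122): 101100001101
Gen 10 (rule 54): 110010010011
Gen 11 (rule 218): 111101101111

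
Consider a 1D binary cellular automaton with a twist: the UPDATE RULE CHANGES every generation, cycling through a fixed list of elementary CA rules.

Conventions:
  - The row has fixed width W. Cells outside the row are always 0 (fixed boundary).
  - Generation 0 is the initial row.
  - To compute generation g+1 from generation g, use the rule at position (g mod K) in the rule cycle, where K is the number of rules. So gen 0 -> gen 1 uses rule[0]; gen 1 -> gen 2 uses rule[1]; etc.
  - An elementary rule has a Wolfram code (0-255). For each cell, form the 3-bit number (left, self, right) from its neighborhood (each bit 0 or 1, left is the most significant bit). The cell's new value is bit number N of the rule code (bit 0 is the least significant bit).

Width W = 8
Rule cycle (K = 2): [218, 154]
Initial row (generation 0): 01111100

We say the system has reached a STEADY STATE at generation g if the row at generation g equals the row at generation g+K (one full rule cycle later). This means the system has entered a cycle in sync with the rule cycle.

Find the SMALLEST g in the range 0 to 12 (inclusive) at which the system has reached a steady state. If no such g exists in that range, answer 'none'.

Answer: 9

Derivation:
Gen 0: 01111100
Gen 1 (rule 218): 11111110
Gen 2 (rule 154): 11111101
Gen 3 (rule 218): 11111100
Gen 4 (rule 154): 11111010
Gen 5 (rule 218): 11111001
Gen 6 (rule 154): 11110110
Gen 7 (rule 218): 11110111
Gen 8 (rule 154): 11100110
Gen 9 (rule 218): 11111111
Gen 10 (rule 154): 11111110
Gen 11 (rule 218): 11111111
Gen 12 (rule 154): 11111110
Gen 13 (rule 218): 11111111
Gen 14 (rule 154): 11111110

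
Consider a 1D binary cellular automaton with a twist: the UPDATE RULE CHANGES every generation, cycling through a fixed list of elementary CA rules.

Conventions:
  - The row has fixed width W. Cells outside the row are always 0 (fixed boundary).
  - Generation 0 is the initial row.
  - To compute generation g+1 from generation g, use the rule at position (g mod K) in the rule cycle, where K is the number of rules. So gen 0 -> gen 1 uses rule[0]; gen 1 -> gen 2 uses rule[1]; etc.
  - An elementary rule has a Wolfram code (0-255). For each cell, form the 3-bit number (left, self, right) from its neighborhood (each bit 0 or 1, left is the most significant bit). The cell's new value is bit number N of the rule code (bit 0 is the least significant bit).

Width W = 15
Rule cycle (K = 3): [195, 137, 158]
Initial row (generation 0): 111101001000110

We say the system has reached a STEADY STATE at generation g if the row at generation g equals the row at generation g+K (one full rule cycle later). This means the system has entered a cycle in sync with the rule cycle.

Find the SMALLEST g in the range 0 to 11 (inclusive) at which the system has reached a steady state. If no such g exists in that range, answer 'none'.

Gen 0: 111101001000110
Gen 1 (rule 195): 011100010011010
Gen 2 (rule 137): 011001000010000
Gen 3 (rule 158): 110111100111000
Gen 4 (rule 195): 010011101011011
Gen 5 (rule 137): 000011000010010
Gen 6 (rule 158): 000110100111111
Gen 7 (rule 195): 111010001011111
Gen 8 (rule 137): 110000100011110
Gen 9 (rule 158): 101001110111101
Gen 10 (rule 195): 000010110011100
Gen 11 (rule 137): 111000100011001
Gen 12 (rule 158): 110101110110111
Gen 13 (rule 195): 010000110010011
Gen 14 (rule 137): 000110100000010

Answer: none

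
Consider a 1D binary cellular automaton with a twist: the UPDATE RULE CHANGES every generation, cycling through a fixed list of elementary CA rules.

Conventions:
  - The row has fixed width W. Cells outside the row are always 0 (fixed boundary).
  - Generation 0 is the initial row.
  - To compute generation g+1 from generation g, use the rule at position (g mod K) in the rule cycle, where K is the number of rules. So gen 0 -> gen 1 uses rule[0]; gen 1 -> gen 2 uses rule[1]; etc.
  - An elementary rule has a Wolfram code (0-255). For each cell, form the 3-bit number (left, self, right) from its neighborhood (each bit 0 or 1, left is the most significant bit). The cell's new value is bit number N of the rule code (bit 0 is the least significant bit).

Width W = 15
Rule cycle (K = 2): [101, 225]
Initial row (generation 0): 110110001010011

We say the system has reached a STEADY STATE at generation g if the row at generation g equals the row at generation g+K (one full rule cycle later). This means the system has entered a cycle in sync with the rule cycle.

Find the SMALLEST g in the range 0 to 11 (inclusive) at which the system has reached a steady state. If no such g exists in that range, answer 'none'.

Gen 0: 110110001010011
Gen 1 (rule 101): 011010101110001
Gen 2 (rule 225): 001101010110100
Gen 3 (rule 101): 100111111011101
Gen 4 (rule 225): 000011111101110
Gen 5 (rule 101): 111000000110010
Gen 6 (rule 225): 011011110010000
Gen 7 (rule 101): 001100010010111
Gen 8 (rule 225): 100101000001011
Gen 9 (rule 101): 100111011101101
Gen 10 (rule 225): 000011101110110
Gen 11 (rule 101): 111000110011010
Gen 12 (rule 225): 011010010001100
Gen 13 (rule 101): 001110010100101

Answer: none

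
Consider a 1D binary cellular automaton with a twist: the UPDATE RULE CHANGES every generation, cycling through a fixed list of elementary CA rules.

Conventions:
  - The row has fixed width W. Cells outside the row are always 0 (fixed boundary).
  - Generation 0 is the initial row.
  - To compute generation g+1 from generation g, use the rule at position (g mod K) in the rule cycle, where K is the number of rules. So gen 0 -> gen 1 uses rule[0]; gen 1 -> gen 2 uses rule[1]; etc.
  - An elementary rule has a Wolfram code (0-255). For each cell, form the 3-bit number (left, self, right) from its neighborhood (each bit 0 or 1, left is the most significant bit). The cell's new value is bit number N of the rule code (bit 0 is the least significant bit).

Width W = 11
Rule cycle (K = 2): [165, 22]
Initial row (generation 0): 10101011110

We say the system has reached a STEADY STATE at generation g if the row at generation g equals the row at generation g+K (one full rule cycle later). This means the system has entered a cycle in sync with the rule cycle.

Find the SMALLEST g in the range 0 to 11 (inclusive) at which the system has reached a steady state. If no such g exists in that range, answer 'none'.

Gen 0: 10101011110
Gen 1 (rule 165): 11111101100
Gen 2 (rule 22): 00000000010
Gen 3 (rule 165): 11111111010
Gen 4 (rule 22): 00000000011
Gen 5 (rule 165): 11111111000
Gen 6 (rule 22): 00000000100
Gen 7 (rule 165): 11111110101
Gen 8 (rule 22): 00000000101
Gen 9 (rule 165): 11111110111
Gen 10 (rule 22): 00000000000
Gen 11 (rule 165): 11111111111
Gen 12 (rule 22): 00000000000
Gen 13 (rule 165): 11111111111

Answer: 10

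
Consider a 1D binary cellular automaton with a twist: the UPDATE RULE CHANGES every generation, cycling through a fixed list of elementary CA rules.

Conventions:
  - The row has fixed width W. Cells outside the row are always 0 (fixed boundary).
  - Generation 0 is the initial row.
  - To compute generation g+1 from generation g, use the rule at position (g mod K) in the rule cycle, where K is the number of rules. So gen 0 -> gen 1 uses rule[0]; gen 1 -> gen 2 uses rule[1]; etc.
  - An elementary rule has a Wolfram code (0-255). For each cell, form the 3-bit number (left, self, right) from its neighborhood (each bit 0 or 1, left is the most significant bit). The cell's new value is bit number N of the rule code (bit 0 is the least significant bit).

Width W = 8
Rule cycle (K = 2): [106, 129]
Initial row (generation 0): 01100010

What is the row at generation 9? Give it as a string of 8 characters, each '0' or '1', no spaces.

Answer: 10010100

Derivation:
Gen 0: 01100010
Gen 1 (rule 106): 11100100
Gen 2 (rule 129): 01000001
Gen 3 (rule 106): 10000010
Gen 4 (rule 129): 00111000
Gen 5 (rule 106): 01101000
Gen 6 (rule 129): 00000011
Gen 7 (rule 106): 00000111
Gen 8 (rule 129): 11110010
Gen 9 (rule 106): 10010100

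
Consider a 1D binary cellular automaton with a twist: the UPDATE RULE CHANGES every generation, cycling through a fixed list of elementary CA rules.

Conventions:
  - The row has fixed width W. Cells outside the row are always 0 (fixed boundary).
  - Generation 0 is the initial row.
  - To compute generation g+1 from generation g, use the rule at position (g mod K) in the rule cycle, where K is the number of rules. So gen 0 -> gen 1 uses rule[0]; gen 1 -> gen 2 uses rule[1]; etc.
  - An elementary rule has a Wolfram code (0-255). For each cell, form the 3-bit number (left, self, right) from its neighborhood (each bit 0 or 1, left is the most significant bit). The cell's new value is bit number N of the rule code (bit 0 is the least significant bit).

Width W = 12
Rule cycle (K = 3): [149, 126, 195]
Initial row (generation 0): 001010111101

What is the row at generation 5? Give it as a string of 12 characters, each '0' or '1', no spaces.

Answer: 011000000011

Derivation:
Gen 0: 001010111101
Gen 1 (rule 149): 101010011001
Gen 2 (rule 126): 111111111111
Gen 3 (rule 195): 011111111111
Gen 4 (rule 149): 001111111110
Gen 5 (rule 126): 011000000011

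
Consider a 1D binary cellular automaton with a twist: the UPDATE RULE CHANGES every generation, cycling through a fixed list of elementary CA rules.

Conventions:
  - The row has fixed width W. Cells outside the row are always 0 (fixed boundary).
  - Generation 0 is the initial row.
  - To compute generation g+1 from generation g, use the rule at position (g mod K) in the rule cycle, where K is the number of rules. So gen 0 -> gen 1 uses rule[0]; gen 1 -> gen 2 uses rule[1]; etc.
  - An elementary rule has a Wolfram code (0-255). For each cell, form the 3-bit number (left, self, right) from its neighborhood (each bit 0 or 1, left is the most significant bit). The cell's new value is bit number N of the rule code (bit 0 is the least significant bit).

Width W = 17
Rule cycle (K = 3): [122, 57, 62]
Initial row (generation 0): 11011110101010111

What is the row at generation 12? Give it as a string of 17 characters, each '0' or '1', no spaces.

Answer: 11110100011111111

Derivation:
Gen 0: 11011110101010111
Gen 1 (rule 122): 11110011010101101
Gen 2 (rule 57): 10001010101011010
Gen 3 (rule 62): 11011111111110111
Gen 4 (rule 122): 11110000000011101
Gen 5 (rule 57): 10001111111010010
Gen 6 (rule 62): 11011000000111111
Gen 7 (rule 122): 11111100001100001
Gen 8 (rule 57): 10000011101011100
Gen 9 (rule 62): 11000110011110010
Gen 10 (rule 122): 11101111110011101
Gen 11 (rule 57): 10011000001010010
Gen 12 (rule 62): 11110100011111111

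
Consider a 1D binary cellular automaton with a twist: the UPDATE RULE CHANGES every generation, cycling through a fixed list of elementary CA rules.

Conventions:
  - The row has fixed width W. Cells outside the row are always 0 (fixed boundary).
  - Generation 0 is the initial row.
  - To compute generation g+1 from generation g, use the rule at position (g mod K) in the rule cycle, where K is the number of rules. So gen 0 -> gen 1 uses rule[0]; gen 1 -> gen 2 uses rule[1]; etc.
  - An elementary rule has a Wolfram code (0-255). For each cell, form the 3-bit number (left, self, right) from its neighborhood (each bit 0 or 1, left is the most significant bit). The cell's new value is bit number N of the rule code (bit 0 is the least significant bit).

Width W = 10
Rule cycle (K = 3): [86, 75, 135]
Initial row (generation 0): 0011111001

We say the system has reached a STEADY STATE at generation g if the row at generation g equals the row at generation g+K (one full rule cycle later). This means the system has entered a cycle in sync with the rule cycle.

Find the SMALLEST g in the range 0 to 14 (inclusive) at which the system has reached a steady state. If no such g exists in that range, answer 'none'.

Gen 0: 0011111001
Gen 1 (rule 86): 0100001111
Gen 2 (rule 75): 1001111001
Gen 3 (rule 135): 1010110011
Gen 4 (rule 86): 1010011101
Gen 5 (rule 75): 0000110100
Gen 6 (rule 135): 1111000101
Gen 7 (rule 86): 0001101101
Gen 8 (rule 75): 1111101100
Gen 9 (rule 135): 0111000001
Gen 10 (rule 86): 1001100011
Gen 11 (rule 75): 0011101111
Gen 12 (rule 135): 1101000110
Gen 13 (rule 86): 0101101011
Gen 14 (rule 75): 1001100011
Gen 15 (rule 135): 1010001100
Gen 16 (rule 86): 1011010110
Gen 17 (rule 75): 0011000110

Answer: none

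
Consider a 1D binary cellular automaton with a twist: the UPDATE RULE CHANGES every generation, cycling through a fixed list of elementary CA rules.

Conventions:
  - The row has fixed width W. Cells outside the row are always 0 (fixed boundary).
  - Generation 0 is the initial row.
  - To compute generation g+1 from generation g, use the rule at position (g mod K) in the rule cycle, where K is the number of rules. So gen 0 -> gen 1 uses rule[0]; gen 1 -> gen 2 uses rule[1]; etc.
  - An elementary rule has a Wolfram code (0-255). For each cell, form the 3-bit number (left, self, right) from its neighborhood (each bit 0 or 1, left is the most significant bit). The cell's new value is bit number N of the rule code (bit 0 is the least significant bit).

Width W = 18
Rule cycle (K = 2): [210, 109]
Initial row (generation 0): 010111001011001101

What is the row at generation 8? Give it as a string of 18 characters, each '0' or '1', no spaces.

Answer: 101011111111111011

Derivation:
Gen 0: 010111001011001101
Gen 1 (rule 210): 100011110001110100
Gen 2 (rule 109): 101010010101011101
Gen 3 (rule 210): 000001100000001100
Gen 4 (rule 109): 111101101111101101
Gen 5 (rule 210): 011100100111100100
Gen 6 (rule 109): 010100100100100101
Gen 7 (rule 210): 100011011011011000
Gen 8 (rule 109): 101011111111111011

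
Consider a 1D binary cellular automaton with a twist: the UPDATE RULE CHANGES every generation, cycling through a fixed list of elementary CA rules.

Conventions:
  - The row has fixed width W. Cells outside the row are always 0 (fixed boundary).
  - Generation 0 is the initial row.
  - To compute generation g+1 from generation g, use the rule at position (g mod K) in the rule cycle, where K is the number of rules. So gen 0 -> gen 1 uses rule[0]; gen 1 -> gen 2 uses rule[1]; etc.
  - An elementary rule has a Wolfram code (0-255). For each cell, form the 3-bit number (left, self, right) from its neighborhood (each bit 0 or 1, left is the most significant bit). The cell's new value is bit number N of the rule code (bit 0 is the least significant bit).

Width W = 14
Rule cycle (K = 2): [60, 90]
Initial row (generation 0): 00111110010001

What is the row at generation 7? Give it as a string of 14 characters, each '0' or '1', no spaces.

Gen 0: 00111110010001
Gen 1 (rule 60): 00100001011001
Gen 2 (rule 90): 01010010011110
Gen 3 (rule 60): 01111011010001
Gen 4 (rule 90): 11001011001010
Gen 5 (rule 60): 10101110101111
Gen 6 (rule 90): 00001010001001
Gen 7 (rule 60): 00001111001101

Answer: 00001111001101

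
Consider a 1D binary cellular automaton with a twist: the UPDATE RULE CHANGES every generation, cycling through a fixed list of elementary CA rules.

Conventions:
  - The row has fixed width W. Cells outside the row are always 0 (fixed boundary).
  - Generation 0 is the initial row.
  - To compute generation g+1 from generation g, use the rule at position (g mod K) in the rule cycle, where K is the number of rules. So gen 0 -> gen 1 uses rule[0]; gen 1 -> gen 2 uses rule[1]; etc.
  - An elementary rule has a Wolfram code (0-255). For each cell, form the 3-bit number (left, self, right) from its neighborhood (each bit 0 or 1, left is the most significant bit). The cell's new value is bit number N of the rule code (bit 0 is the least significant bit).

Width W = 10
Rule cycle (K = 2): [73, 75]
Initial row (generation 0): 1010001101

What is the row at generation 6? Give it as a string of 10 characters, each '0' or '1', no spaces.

Gen 0: 1010001101
Gen 1 (rule 73): 0000101100
Gen 2 (rule 75): 1111001101
Gen 3 (rule 73): 1001001100
Gen 4 (rule 75): 0010011101
Gen 5 (rule 73): 1000010100
Gen 6 (rule 75): 0011100001

Answer: 0011100001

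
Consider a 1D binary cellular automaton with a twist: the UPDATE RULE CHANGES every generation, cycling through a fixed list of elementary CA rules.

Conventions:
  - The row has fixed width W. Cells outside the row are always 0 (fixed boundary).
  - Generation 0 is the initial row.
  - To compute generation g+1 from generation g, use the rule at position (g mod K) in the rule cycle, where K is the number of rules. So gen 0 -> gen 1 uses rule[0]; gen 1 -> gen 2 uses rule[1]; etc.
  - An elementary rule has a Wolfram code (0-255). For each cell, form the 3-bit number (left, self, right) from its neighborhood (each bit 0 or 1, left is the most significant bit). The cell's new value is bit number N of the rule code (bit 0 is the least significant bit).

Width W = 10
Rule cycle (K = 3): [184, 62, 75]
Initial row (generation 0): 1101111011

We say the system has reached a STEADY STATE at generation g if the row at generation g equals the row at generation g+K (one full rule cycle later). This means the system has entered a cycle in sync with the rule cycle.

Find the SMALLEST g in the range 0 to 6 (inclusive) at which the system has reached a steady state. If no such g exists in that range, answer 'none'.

Answer: none

Derivation:
Gen 0: 1101111011
Gen 1 (rule 184): 1011110110
Gen 2 (rule 62): 1110001101
Gen 3 (rule 75): 1010111100
Gen 4 (rule 184): 0101111010
Gen 5 (rule 62): 1111000111
Gen 6 (rule 75): 1001011101
Gen 7 (rule 184): 0100111010
Gen 8 (rule 62): 1111100111
Gen 9 (rule 75): 1000101101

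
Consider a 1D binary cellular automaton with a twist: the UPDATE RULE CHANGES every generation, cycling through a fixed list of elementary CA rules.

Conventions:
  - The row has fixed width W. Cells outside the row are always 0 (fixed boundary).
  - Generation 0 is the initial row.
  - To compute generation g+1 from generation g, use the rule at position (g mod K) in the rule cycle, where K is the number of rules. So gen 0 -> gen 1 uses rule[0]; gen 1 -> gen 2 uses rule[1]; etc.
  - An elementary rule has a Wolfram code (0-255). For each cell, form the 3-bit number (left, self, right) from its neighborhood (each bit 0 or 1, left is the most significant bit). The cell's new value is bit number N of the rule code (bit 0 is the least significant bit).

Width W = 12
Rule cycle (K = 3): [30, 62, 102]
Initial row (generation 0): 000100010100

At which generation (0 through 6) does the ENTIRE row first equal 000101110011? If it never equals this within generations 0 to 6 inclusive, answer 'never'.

Gen 0: 000100010100
Gen 1 (rule 30): 001110110110
Gen 2 (rule 62): 011001101101
Gen 3 (rule 102): 101010110111
Gen 4 (rule 30): 101010100100
Gen 5 (rule 62): 111111111110
Gen 6 (rule 102): 000000000010

Answer: never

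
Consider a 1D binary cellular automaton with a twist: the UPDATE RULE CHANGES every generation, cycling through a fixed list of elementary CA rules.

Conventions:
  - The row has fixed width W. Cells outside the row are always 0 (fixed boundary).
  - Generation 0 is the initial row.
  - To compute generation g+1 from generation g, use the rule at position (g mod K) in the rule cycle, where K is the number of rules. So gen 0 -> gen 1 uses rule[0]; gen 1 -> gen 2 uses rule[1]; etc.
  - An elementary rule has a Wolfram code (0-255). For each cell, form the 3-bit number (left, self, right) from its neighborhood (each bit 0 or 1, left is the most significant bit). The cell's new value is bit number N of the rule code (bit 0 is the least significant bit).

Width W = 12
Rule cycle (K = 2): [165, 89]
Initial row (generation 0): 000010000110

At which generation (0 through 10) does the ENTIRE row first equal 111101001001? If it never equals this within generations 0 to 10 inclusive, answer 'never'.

Gen 0: 000010000110
Gen 1 (rule 165): 111010110000
Gen 2 (rule 89): 101000111111
Gen 3 (rule 165): 111010011110
Gen 4 (rule 89): 101001010011
Gen 5 (rule 165): 111001110000
Gen 6 (rule 89): 101101011111
Gen 7 (rule 165): 110011101110
Gen 8 (rule 89): 111010101011
Gen 9 (rule 165): 010111111100
Gen 10 (rule 89): 000100000111

Answer: never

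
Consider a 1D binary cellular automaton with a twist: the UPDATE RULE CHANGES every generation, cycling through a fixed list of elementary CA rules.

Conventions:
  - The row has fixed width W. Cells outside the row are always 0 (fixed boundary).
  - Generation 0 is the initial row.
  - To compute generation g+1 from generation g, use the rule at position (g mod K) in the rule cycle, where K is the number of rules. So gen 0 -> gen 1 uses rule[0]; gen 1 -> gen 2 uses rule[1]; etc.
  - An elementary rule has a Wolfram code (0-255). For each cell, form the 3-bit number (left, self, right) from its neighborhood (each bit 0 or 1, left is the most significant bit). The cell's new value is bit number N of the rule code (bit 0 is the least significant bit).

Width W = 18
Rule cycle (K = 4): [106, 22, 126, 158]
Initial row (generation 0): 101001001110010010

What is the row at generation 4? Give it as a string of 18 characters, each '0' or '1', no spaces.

Gen 0: 101001001110010010
Gen 1 (rule 106): 010010011010100100
Gen 2 (rule 22): 111111100010111110
Gen 3 (rule 126): 100000110111100011
Gen 4 (rule 158): 110001100111010110

Answer: 110001100111010110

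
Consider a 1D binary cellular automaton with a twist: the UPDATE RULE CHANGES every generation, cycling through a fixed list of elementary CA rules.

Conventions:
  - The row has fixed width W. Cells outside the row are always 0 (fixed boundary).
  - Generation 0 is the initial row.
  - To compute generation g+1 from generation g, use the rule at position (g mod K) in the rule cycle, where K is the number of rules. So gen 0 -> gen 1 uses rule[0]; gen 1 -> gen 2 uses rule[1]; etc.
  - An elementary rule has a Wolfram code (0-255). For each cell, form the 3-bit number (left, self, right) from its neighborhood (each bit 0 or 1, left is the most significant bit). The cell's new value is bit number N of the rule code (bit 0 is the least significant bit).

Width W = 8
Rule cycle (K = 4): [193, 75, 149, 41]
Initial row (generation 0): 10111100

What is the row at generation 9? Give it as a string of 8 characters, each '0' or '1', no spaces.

Answer: 10000001

Derivation:
Gen 0: 10111100
Gen 1 (rule 193): 00011101
Gen 2 (rule 75): 11110100
Gen 3 (rule 149): 01100111
Gen 4 (rule 41): 01000100
Gen 5 (rule 193): 00010001
Gen 6 (rule 75): 11100110
Gen 7 (rule 149): 01010001
Gen 8 (rule 41): 00100100
Gen 9 (rule 193): 10000001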